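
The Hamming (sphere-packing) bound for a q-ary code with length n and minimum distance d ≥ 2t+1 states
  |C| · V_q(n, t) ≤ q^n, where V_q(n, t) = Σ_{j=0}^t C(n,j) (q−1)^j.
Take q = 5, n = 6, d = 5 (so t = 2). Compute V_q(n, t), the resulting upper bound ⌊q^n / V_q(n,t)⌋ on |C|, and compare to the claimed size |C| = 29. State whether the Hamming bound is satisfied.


V_q(n, t) = 265, q^n = 15625, Hamming bound = 58, |C| = 29 ≤ bound (satisfied).

Step 1: Compute V_q(n, t) = Σ_{j=0}^2 C(n, j) (q−1)^j.
  j = 0: C(6,0)·(4)^0 = 1·1 = 1.
  j = 1: C(6,1)·(4)^1 = 6·4 = 24.
  j = 2: C(6,2)·(4)^2 = 15·16 = 240.
  V_q(n, t) = 1 + 24 + 240 = 265.
Step 2: q^n = 5^6 = 15625.
Step 3: Hamming bound ⌊q^n / V_q(n,t)⌋ = ⌊15625/265⌋ = 58.
Step 4: Compare |C| = 29 to 58: satisfied.
The claimed |C| lies below the Hamming bound.


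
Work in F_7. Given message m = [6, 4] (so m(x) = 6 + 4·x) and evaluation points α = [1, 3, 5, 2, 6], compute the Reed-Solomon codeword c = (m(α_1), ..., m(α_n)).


c = [3, 4, 5, 0, 2]

Message polynomial: m(x) = 6 + 4·x (mod 7).
For each evaluation point α_i, compute m(α_i) mod 7:
  α_1 = 1: Horner steps 4 → 3, so m(1) = 3.
  α_2 = 3: Horner steps 4 → 4, so m(3) = 4.
  α_3 = 5: Horner steps 4 → 5, so m(5) = 5.
  α_4 = 2: Horner steps 4 → 0, so m(2) = 0.
  α_5 = 6: Horner steps 4 → 2, so m(6) = 2.
Codeword c = [3, 4, 5, 0, 2] ∈ F_7^5.


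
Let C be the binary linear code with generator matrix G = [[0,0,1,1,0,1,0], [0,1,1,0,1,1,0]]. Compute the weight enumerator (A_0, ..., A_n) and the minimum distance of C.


Weight distribution: A_0 = 1, A_3 = 2, A_4 = 1. Minimum distance d = 3.

Enumerate all 2^2 = 4 messages m ∈ F_2^2.
For each, compute codeword c = mG in F_2^7, then tally its weight.
  m = 00 → c = 0000000, weight = 0.
  m = 10 → c = 0011010, weight = 3.
  m = 01 → c = 0110110, weight = 4.
  m = 11 → c = 0101100, weight = 3.
Tally weights:
  weight 0: 1 codewords.
  weight 3: 2 codewords.
  weight 4: 1 codewords.
Minimum distance d = smallest w > 0 with A_w > 0 = 3.
Sanity: Σ A_w = 4 = 2^2 = 4 ✓.


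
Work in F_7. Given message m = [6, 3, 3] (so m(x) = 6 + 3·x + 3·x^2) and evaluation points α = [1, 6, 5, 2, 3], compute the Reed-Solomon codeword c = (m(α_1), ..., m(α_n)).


c = [5, 6, 5, 3, 0]

Message polynomial: m(x) = 6 + 3·x + 3·x^2 (mod 7).
For each evaluation point α_i, compute m(α_i) mod 7:
  α_1 = 1: Horner steps 3 → 6 → 5, so m(1) = 5.
  α_2 = 6: Horner steps 3 → 0 → 6, so m(6) = 6.
  α_3 = 5: Horner steps 3 → 4 → 5, so m(5) = 5.
  α_4 = 2: Horner steps 3 → 2 → 3, so m(2) = 3.
  α_5 = 3: Horner steps 3 → 5 → 0, so m(3) = 0.
Codeword c = [5, 6, 5, 3, 0] ∈ F_7^5.


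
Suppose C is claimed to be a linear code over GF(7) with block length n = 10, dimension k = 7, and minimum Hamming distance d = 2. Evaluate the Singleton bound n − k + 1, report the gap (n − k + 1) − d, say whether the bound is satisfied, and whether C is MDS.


Singleton RHS = n − k + 1 = 4, slack = 2, bound satisfied, not MDS.

Singleton bound: d ≤ n − k + 1.
Here n = 10, k = 7, so n − k + 1 = 4.
Given d = 2, check d ≤ 4: YES.
Slack = (n − k + 1) − d = 2.
The code is NOT MDS (slack = 2 > 0).
Description: the claimed parameters are [10, 7, 2]_7; such a code would be non-MDS.


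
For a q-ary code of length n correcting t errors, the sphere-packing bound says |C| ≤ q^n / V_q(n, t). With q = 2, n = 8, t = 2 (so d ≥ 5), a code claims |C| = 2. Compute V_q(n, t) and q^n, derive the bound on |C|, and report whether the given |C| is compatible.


V_q(n, t) = 37, q^n = 256, Hamming bound = 6, |C| = 2 ≤ bound (satisfied).

Step 1: Compute V_q(n, t) = Σ_{j=0}^2 C(n, j) (q−1)^j.
  j = 0: C(8,0)·(1)^0 = 1·1 = 1.
  j = 1: C(8,1)·(1)^1 = 8·1 = 8.
  j = 2: C(8,2)·(1)^2 = 28·1 = 28.
  V_q(n, t) = 1 + 8 + 28 = 37.
Step 2: q^n = 2^8 = 256.
Step 3: Hamming bound ⌊q^n / V_q(n,t)⌋ = ⌊256/37⌋ = 6.
Step 4: Compare |C| = 2 to 6: satisfied.
The claimed |C| lies below the Hamming bound.


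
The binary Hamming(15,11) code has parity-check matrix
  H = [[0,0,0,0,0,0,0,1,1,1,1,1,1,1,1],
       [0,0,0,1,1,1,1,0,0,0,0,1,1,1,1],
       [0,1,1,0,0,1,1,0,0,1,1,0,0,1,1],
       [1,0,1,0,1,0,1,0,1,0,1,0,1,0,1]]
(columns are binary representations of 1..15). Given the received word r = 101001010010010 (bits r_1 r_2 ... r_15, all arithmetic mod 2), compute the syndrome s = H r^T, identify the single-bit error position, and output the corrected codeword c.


s = (1, 0, 0, 1)^T, error position = 9, corrected codeword c = 101001011010010

Compute s = H r^T mod 2 one row at a time:
  s_1 = 1 + 0 + 0 + 1 + 0 + 0 + 1 + 0 = 3 ≡ 1 (mod 2).
  s_2 = 0 + 0 + 1 + 0 + 0 + 0 + 1 + 0 = 2 ≡ 0 (mod 2).
  s_3 = 0 + 1 + 1 + 0 + 0 + 1 + 1 + 0 = 4 ≡ 0 (mod 2).
  s_4 = 1 + 1 + 0 + 0 + 0 + 1 + 0 + 0 = 3 ≡ 1 (mod 2).
s = (1, 0, 0, 1)^T — this equals column 9 of H (binary 1001), so error is at position 9.
Correct: flip bit 9 of r = 101001010010010 to get c = 101001011010010.


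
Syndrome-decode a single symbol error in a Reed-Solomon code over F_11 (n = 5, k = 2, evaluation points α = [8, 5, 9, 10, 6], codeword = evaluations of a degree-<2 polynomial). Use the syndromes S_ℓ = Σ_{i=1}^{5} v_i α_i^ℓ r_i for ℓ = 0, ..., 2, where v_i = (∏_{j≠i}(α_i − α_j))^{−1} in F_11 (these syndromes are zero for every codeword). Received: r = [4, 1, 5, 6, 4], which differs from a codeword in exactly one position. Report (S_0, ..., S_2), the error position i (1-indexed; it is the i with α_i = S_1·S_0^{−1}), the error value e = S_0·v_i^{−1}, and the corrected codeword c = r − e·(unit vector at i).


S = (10, 5, 8), error at position 5, error magnitude e = 2, c = [4, 1, 5, 6, 2].

Step 1: column multipliers v_i = (∏_{j≠i}(α_i − α_j))^{−1} mod 11.
  i = 1 (α = 8): (8−5)(8−9)(8−10)(8−6) = 3·(−1)·(−2)·2 = 12 ≡ 1, so v_1 = 1^{−1} = 1 (mod 11).
  i = 2 (α = 5): (5−8)(5−9)(5−10)(5−6) = (−3)·(−4)·(−5)·(−1) = 60 ≡ 5, so v_2 = 5^{−1} = 9 (mod 11).
  i = 3 (α = 9): (9−8)(9−5)(9−10)(9−6) = 1·4·(−1)·3 = −12 ≡ 10, so v_3 = 10^{−1} = 10 (mod 11).
  i = 4 (α = 10): (10−8)(10−5)(10−9)(10−6) = 2·5·1·4 = 40 ≡ 7, so v_4 = 7^{−1} = 8 (mod 11).
  i = 5 (α = 6): (6−8)(6−5)(6−9)(6−10) = (−2)·1·(−3)·(−4) = −24 ≡ 9, so v_5 = 9^{−1} = 5 (mod 11).
  v = [1, 9, 10, 8, 5].
Step 2: syndromes of r = [4, 1, 5, 6, 4] (all sums mod 11).
  S_0 = Σ v_i r_i = 1·4 + 9·1 + 10·5 + 8·6 + 5·4 = 131 ≡ 10.
  S_1 = Σ v_i α_i r_i = 1·8·4 + 9·5·1 + 10·9·5 + 8·10·6 + 5·6·4 = 1127 ≡ 5.
  α_i^2 mod 11 = [9, 3, 4, 1, 3].
  S_2 = Σ v_i α_i^2 r_i = 1·9·4 + 9·3·1 + 10·4·5 + 8·1·6 + 5·3·4 = 371 ≡ 8.
  S = (10, 5, 8) ≠ 0, so r is not a codeword (an error is present).
Step 3: locate the error. For a single error e at position i, S_ℓ = v_i·e·α_i^ℓ, so α_err = S_1/S_0.
  S_0^{−1} = 10^{−1} = 10 (mod 11), so α_err = 5·10 = 50 ≡ 6 = α_5. Error position i = 5.
  Consistency check: S_2/S_1 = 8·9 = 72 ≡ 6 = α_err ✓ (single-error assumption holds).
Step 4: error magnitude e = S_0/v_5 = S_0·∏_{j≠5}(α_5 − α_j) = 10·9 = 90 ≡ 2 (mod 11).
Step 5: correct position 5: c_5 = r_5 − e = 4 − 2 ≡ 2 (mod 11). Hence c = [4, 1, 5, 6, 2].
  Check: interpolating c through the α_i gives m(x) = 7 + 1·x (degree < 2) with m(α_i) = c_i for every i, so c is indeed a codeword.


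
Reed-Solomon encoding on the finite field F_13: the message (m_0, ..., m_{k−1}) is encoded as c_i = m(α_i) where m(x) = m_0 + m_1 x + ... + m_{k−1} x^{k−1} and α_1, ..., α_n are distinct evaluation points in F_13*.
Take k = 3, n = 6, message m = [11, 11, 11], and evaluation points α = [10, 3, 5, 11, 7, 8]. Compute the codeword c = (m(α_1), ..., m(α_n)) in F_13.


c = [12, 0, 3, 7, 3, 10]

Message polynomial: m(x) = 11 + 11·x + 11·x^2 (mod 13).
For each evaluation point α_i, compute m(α_i) mod 13:
  α_1 = 10: Horner steps 11 → 4 → 12, so m(10) = 12.
  α_2 = 3: Horner steps 11 → 5 → 0, so m(3) = 0.
  α_3 = 5: Horner steps 11 → 1 → 3, so m(5) = 3.
  α_4 = 11: Horner steps 11 → 2 → 7, so m(11) = 7.
  α_5 = 7: Horner steps 11 → 10 → 3, so m(7) = 3.
  α_6 = 8: Horner steps 11 → 8 → 10, so m(8) = 10.
Codeword c = [12, 0, 3, 7, 3, 10] ∈ F_13^6.


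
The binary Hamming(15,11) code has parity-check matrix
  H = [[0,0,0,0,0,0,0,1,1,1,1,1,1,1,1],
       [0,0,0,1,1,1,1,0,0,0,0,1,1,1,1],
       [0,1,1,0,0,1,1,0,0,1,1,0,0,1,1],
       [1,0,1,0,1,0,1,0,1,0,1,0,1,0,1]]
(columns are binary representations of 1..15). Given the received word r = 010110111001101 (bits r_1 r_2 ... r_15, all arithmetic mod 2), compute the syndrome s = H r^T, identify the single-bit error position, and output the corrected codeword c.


s = (1, 0, 1, 1)^T, error position = 11, corrected codeword c = 010110111011101

Compute s = H r^T mod 2 one row at a time:
  s_1 = 1 + 1 + 0 + 0 + 1 + 1 + 0 + 1 = 5 ≡ 1 (mod 2).
  s_2 = 1 + 1 + 0 + 1 + 1 + 1 + 0 + 1 = 6 ≡ 0 (mod 2).
  s_3 = 1 + 0 + 0 + 1 + 0 + 0 + 0 + 1 = 3 ≡ 1 (mod 2).
  s_4 = 0 + 0 + 1 + 1 + 1 + 0 + 1 + 1 = 5 ≡ 1 (mod 2).
s = (1, 0, 1, 1)^T — this equals column 11 of H (binary 1011), so error is at position 11.
Correct: flip bit 11 of r = 010110111001101 to get c = 010110111011101.


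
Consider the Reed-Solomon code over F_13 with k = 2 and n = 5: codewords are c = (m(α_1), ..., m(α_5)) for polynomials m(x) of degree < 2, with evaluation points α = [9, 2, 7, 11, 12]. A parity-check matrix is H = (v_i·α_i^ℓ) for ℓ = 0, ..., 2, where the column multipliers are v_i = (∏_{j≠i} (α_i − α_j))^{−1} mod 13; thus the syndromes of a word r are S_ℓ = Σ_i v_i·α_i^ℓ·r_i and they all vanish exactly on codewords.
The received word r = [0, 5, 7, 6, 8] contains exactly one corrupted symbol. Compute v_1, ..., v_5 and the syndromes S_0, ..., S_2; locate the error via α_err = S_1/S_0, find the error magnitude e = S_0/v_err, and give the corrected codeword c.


S = (11, 2, 11), error at position 5, error magnitude e = 12, c = [0, 5, 7, 6, 9].

Step 1: column multipliers v_i = (∏_{j≠i}(α_i − α_j))^{−1} mod 13.
  i = 1 (α = 9): (9−2)(9−7)(9−11)(9−12) = 7·2·(−2)·(−3) = 84 ≡ 6, so v_1 = 6^{−1} = 11 (mod 13).
  i = 2 (α = 2): (2−9)(2−7)(2−11)(2−12) = (−7)·(−5)·(−9)·(−10) = 3150 ≡ 4, so v_2 = 4^{−1} = 10 (mod 13).
  i = 3 (α = 7): (7−9)(7−2)(7−11)(7−12) = (−2)·5·(−4)·(−5) = −200 ≡ 8, so v_3 = 8^{−1} = 5 (mod 13).
  i = 4 (α = 11): (11−9)(11−2)(11−7)(11−12) = 2·9·4·(−1) = −72 ≡ 6, so v_4 = 6^{−1} = 11 (mod 13).
  i = 5 (α = 12): (12−9)(12−2)(12−7)(12−11) = 3·10·5·1 = 150 ≡ 7, so v_5 = 7^{−1} = 2 (mod 13).
  v = [11, 10, 5, 11, 2].
Step 2: syndromes of r = [0, 5, 7, 6, 8] (all sums mod 13).
  S_0 = Σ v_i r_i = 11·0 + 10·5 + 5·7 + 11·6 + 2·8 = 167 ≡ 11.
  S_1 = Σ v_i α_i r_i = 11·9·0 + 10·2·5 + 5·7·7 + 11·11·6 + 2·12·8 = 1263 ≡ 2.
  α_i^2 mod 13 = [3, 4, 10, 4, 1].
  S_2 = Σ v_i α_i^2 r_i = 11·3·0 + 10·4·5 + 5·10·7 + 11·4·6 + 2·1·8 = 830 ≡ 11.
  S = (11, 2, 11) ≠ 0, so r is not a codeword (an error is present).
Step 3: locate the error. For a single error e at position i, S_ℓ = v_i·e·α_i^ℓ, so α_err = S_1/S_0.
  S_0^{−1} = 11^{−1} = 6 (mod 13), so α_err = 2·6 = 12 ≡ 12 = α_5. Error position i = 5.
  Consistency check: S_2/S_1 = 11·7 = 77 ≡ 12 = α_err ✓ (single-error assumption holds).
Step 4: error magnitude e = S_0/v_5 = S_0·∏_{j≠5}(α_5 − α_j) = 11·7 = 77 ≡ 12 (mod 13).
Step 5: correct position 5: c_5 = r_5 − e = 8 − 12 ≡ 9 (mod 13). Hence c = [0, 5, 7, 6, 9].
  Check: interpolating c through the α_i gives m(x) = 12 + 3·x (degree < 2) with m(α_i) = c_i for every i, so c is indeed a codeword.


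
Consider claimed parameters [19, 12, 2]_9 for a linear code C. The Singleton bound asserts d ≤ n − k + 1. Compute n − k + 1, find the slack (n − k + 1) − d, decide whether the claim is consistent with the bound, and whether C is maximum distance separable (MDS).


Singleton RHS = n − k + 1 = 8, slack = 6, bound satisfied, not MDS.

Singleton bound: d ≤ n − k + 1.
Here n = 19, k = 12, so n − k + 1 = 8.
Given d = 2, check d ≤ 8: YES.
Slack = (n − k + 1) − d = 6.
The code is NOT MDS (slack = 6 > 0).
Description: the claimed parameters are [19, 12, 2]_9; such a code would be non-MDS.


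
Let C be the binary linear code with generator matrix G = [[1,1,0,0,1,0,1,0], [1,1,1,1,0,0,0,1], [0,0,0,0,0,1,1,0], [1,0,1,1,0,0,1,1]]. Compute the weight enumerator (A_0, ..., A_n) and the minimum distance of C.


Weight distribution: A_0 = 1, A_2 = 4, A_4 = 3, A_5 = 6, A_7 = 2. Minimum distance d = 2.

Enumerate all 2^4 = 16 messages m ∈ F_2^4.
For each, compute codeword c = mG in F_2^8, then tally its weight.
  m = 0000 → c = 00000000, weight = 0.
  m = 1000 → c = 11001010, weight = 4.
  m = 0100 → c = 11110001, weight = 5.
  m = 1100 → c = 00111011, weight = 5.
  m = 0010 → c = 00000110, weight = 2.
  m = 1010 → c = 11001100, weight = 4.
  m = 0110 → c = 11110111, weight = 7.
  m = 1110 → c = 00111101, weight = 5.
  m = 0001 → c = 10110011, weight = 5.
  m = 1001 → c = 01111001, weight = 5.
  m = 0101 → c = 01000010, weight = 2.
  m = 1101 → c = 10001000, weight = 2.
  m = 0011 → c = 10110101, weight = 5.
  m = 1011 → c = 01111111, weight = 7.
  m = 0111 → c = 01000100, weight = 2.
  m = 1111 → c = 10001110, weight = 4.
Tally weights:
  weight 0: 1 codewords.
  weight 2: 4 codewords.
  weight 4: 3 codewords.
  weight 5: 6 codewords.
  weight 7: 2 codewords.
Minimum distance d = smallest w > 0 with A_w > 0 = 2.
Sanity: Σ A_w = 16 = 2^4 = 16 ✓.


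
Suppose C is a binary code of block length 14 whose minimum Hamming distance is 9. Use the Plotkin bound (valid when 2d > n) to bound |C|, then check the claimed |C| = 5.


Plotkin bound M ≤ 4; given |C| = 5 > bound (violated).

Check applicability: 2d = 18, n = 14.
2d − n = 4 > 0, so Plotkin applies.
Compute d/(2d−n) = 9/4 ≈ 2.2500.
⌊d/(2d−n)⌋ = 2.
Plotkin bound: M ≤ 2·2 = 4.
Given |C| = 5, check: VIOLATED.
This |C| is above the Plotkin bound, so no binary code with n = 14, d = 9 and 5 codewords exists.


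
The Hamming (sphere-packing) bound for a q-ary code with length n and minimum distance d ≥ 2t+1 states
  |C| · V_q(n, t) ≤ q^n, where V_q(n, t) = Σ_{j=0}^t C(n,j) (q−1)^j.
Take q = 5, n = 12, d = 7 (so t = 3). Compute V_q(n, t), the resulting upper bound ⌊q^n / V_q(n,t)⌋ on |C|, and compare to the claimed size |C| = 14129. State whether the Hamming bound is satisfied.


V_q(n, t) = 15185, q^n = 244140625, Hamming bound = 16077, |C| = 14129 ≤ bound (satisfied).

Step 1: Compute V_q(n, t) = Σ_{j=0}^3 C(n, j) (q−1)^j.
  j = 0: C(12,0)·(4)^0 = 1·1 = 1.
  j = 1: C(12,1)·(4)^1 = 12·4 = 48.
  j = 2: C(12,2)·(4)^2 = 66·16 = 1056.
  j = 3: C(12,3)·(4)^3 = 220·64 = 14080.
  V_q(n, t) = 1 + 48 + 1056 + 14080 = 15185.
Step 2: q^n = 5^12 = 244140625.
Step 3: Hamming bound ⌊q^n / V_q(n,t)⌋ = ⌊244140625/15185⌋ = 16077.
Step 4: Compare |C| = 14129 to 16077: satisfied.
The claimed |C| lies below the Hamming bound.


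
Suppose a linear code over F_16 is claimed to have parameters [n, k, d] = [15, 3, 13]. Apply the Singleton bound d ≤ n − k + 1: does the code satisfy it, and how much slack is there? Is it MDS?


Singleton RHS = n − k + 1 = 13, slack = 0, bound satisfied, MDS.

Singleton bound: d ≤ n − k + 1.
Here n = 15, k = 3, so n − k + 1 = 13.
Given d = 13, check d ≤ 13: YES.
Slack = (n − k + 1) − d = 0.
The code is MDS (slack = 0).
Description: the claimed parameters are [15, 3, 13]_16; such a code would be MDS (meets Singleton bound).


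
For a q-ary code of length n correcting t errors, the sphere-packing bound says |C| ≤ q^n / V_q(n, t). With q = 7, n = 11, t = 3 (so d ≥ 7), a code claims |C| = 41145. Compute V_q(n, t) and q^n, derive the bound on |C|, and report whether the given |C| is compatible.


V_q(n, t) = 37687, q^n = 1977326743, Hamming bound = 52467, |C| = 41145 ≤ bound (satisfied).

Step 1: Compute V_q(n, t) = Σ_{j=0}^3 C(n, j) (q−1)^j.
  j = 0: C(11,0)·(6)^0 = 1·1 = 1.
  j = 1: C(11,1)·(6)^1 = 11·6 = 66.
  j = 2: C(11,2)·(6)^2 = 55·36 = 1980.
  j = 3: C(11,3)·(6)^3 = 165·216 = 35640.
  V_q(n, t) = 1 + 66 + 1980 + 35640 = 37687.
Step 2: q^n = 7^11 = 1977326743.
Step 3: Hamming bound ⌊q^n / V_q(n,t)⌋ = ⌊1977326743/37687⌋ = 52467.
Step 4: Compare |C| = 41145 to 52467: satisfied.
The claimed |C| lies below the Hamming bound.


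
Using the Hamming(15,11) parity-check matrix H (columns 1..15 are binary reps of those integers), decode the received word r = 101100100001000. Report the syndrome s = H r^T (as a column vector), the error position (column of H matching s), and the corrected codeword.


s = (1, 1, 0, 1)^T, error position = 13, corrected codeword c = 101100100001100

Compute s = H r^T mod 2 one row at a time:
  s_1 = 0 + 0 + 0 + 0 + 1 + 0 + 0 + 0 = 1 ≡ 1 (mod 2).
  s_2 = 1 + 0 + 0 + 1 + 1 + 0 + 0 + 0 = 3 ≡ 1 (mod 2).
  s_3 = 0 + 1 + 0 + 1 + 0 + 0 + 0 + 0 = 2 ≡ 0 (mod 2).
  s_4 = 1 + 1 + 0 + 1 + 0 + 0 + 0 + 0 = 3 ≡ 1 (mod 2).
s = (1, 1, 0, 1)^T — this equals column 13 of H (binary 1101), so error is at position 13.
Correct: flip bit 13 of r = 101100100001000 to get c = 101100100001100.


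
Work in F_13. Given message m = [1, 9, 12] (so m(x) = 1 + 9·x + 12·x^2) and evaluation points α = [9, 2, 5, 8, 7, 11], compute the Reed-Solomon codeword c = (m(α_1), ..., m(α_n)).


c = [1, 2, 8, 9, 2, 5]

Message polynomial: m(x) = 1 + 9·x + 12·x^2 (mod 13).
For each evaluation point α_i, compute m(α_i) mod 13:
  α_1 = 9: Horner steps 12 → 0 → 1, so m(9) = 1.
  α_2 = 2: Horner steps 12 → 7 → 2, so m(2) = 2.
  α_3 = 5: Horner steps 12 → 4 → 8, so m(5) = 8.
  α_4 = 8: Horner steps 12 → 1 → 9, so m(8) = 9.
  α_5 = 7: Horner steps 12 → 2 → 2, so m(7) = 2.
  α_6 = 11: Horner steps 12 → 11 → 5, so m(11) = 5.
Codeword c = [1, 2, 8, 9, 2, 5] ∈ F_13^6.


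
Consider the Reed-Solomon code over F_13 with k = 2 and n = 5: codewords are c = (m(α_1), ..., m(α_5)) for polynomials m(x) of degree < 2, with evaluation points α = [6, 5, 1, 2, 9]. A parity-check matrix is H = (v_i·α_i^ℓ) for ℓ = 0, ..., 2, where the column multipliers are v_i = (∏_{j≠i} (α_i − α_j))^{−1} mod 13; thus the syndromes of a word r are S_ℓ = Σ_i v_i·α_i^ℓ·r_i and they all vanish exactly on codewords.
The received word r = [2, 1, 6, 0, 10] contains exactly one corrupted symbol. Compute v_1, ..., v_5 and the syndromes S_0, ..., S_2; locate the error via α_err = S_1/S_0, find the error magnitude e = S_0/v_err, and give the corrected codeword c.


S = (5, 12, 8), error at position 2, error magnitude e = 6, c = [2, 8, 6, 0, 10].

Step 1: column multipliers v_i = (∏_{j≠i}(α_i − α_j))^{−1} mod 13.
  i = 1 (α = 6): (6−5)(6−1)(6−2)(6−9) = 1·5·4·(−3) = −60 ≡ 5, so v_1 = 5^{−1} = 8 (mod 13).
  i = 2 (α = 5): (5−6)(5−1)(5−2)(5−9) = (−1)·4·3·(−4) = 48 ≡ 9, so v_2 = 9^{−1} = 3 (mod 13).
  i = 3 (α = 1): (1−6)(1−5)(1−2)(1−9) = (−5)·(−4)·(−1)·(−8) = 160 ≡ 4, so v_3 = 4^{−1} = 10 (mod 13).
  i = 4 (α = 2): (2−6)(2−5)(2−1)(2−9) = (−4)·(−3)·1·(−7) = −84 ≡ 7, so v_4 = 7^{−1} = 2 (mod 13).
  i = 5 (α = 9): (9−6)(9−5)(9−1)(9−2) = 3·4·8·7 = 672 ≡ 9, so v_5 = 9^{−1} = 3 (mod 13).
  v = [8, 3, 10, 2, 3].
Step 2: syndromes of r = [2, 1, 6, 0, 10] (all sums mod 13).
  S_0 = Σ v_i r_i = 8·2 + 3·1 + 10·6 + 2·0 + 3·10 = 109 ≡ 5.
  S_1 = Σ v_i α_i r_i = 8·6·2 + 3·5·1 + 10·1·6 + 2·2·0 + 3·9·10 = 441 ≡ 12.
  α_i^2 mod 13 = [10, 12, 1, 4, 3].
  S_2 = Σ v_i α_i^2 r_i = 8·10·2 + 3·12·1 + 10·1·6 + 2·4·0 + 3·3·10 = 346 ≡ 8.
  S = (5, 12, 8) ≠ 0, so r is not a codeword (an error is present).
Step 3: locate the error. For a single error e at position i, S_ℓ = v_i·e·α_i^ℓ, so α_err = S_1/S_0.
  S_0^{−1} = 5^{−1} = 8 (mod 13), so α_err = 12·8 = 96 ≡ 5 = α_2. Error position i = 2.
  Consistency check: S_2/S_1 = 8·12 = 96 ≡ 5 = α_err ✓ (single-error assumption holds).
Step 4: error magnitude e = S_0/v_2 = S_0·∏_{j≠2}(α_2 − α_j) = 5·9 = 45 ≡ 6 (mod 13).
Step 5: correct position 2: c_2 = r_2 − e = 1 − 6 ≡ 8 (mod 13). Hence c = [2, 8, 6, 0, 10].
  Check: interpolating c through the α_i gives m(x) = 12 + 7·x (degree < 2) with m(α_i) = c_i for every i, so c is indeed a codeword.


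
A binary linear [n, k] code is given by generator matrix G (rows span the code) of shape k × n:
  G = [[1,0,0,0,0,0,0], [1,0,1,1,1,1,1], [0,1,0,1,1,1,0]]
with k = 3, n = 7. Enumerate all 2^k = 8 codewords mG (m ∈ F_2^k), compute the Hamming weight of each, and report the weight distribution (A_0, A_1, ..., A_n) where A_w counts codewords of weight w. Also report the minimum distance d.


Weight distribution: A_0 = 1, A_1 = 1, A_3 = 1, A_4 = 2, A_5 = 2, A_6 = 1. Minimum distance d = 1.

Enumerate all 2^3 = 8 messages m ∈ F_2^3.
For each, compute codeword c = mG in F_2^7, then tally its weight.
  m = 000 → c = 0000000, weight = 0.
  m = 100 → c = 1000000, weight = 1.
  m = 010 → c = 1011111, weight = 6.
  m = 110 → c = 0011111, weight = 5.
  m = 001 → c = 0101110, weight = 4.
  m = 101 → c = 1101110, weight = 5.
  m = 011 → c = 1110001, weight = 4.
  m = 111 → c = 0110001, weight = 3.
Tally weights:
  weight 0: 1 codewords.
  weight 1: 1 codewords.
  weight 3: 1 codewords.
  weight 4: 2 codewords.
  weight 5: 2 codewords.
  weight 6: 1 codewords.
Minimum distance d = smallest w > 0 with A_w > 0 = 1.
Sanity: Σ A_w = 8 = 2^3 = 8 ✓.


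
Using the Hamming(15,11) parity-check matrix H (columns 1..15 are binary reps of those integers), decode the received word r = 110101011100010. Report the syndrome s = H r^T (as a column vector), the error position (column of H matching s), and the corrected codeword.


s = (0, 1, 0, 0)^T, error position = 4, corrected codeword c = 110001011100010

Compute s = H r^T mod 2 one row at a time:
  s_1 = 1 + 1 + 1 + 0 + 0 + 0 + 1 + 0 = 4 ≡ 0 (mod 2).
  s_2 = 1 + 0 + 1 + 0 + 0 + 0 + 1 + 0 = 3 ≡ 1 (mod 2).
  s_3 = 1 + 0 + 1 + 0 + 1 + 0 + 1 + 0 = 4 ≡ 0 (mod 2).
  s_4 = 1 + 0 + 0 + 0 + 1 + 0 + 0 + 0 = 2 ≡ 0 (mod 2).
s = (0, 1, 0, 0)^T — this equals column 4 of H (binary 0100), so error is at position 4.
Correct: flip bit 4 of r = 110101011100010 to get c = 110001011100010.


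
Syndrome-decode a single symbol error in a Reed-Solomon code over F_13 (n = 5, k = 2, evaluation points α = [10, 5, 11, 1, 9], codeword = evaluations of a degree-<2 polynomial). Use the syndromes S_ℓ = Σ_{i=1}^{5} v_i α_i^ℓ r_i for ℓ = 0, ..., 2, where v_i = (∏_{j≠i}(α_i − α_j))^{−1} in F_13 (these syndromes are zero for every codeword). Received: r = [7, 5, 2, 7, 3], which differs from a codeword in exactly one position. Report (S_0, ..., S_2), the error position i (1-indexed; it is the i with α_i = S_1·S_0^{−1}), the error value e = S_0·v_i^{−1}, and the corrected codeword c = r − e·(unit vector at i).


S = (9, 12, 3), error at position 1, error magnitude e = 11, c = [9, 5, 2, 7, 3].

Step 1: column multipliers v_i = (∏_{j≠i}(α_i − α_j))^{−1} mod 13.
  i = 1 (α = 10): (10−5)(10−11)(10−1)(10−9) = 5·(−1)·9·1 = −45 ≡ 7, so v_1 = 7^{−1} = 2 (mod 13).
  i = 2 (α = 5): (5−10)(5−11)(5−1)(5−9) = (−5)·(−6)·4·(−4) = −480 ≡ 1, so v_2 = 1^{−1} = 1 (mod 13).
  i = 3 (α = 11): (11−10)(11−5)(11−1)(11−9) = 1·6·10·2 = 120 ≡ 3, so v_3 = 3^{−1} = 9 (mod 13).
  i = 4 (α = 1): (1−10)(1−5)(1−11)(1−9) = (−9)·(−4)·(−10)·(−8) = 2880 ≡ 7, so v_4 = 7^{−1} = 2 (mod 13).
  i = 5 (α = 9): (9−10)(9−5)(9−11)(9−1) = (−1)·4·(−2)·8 = 64 ≡ 12, so v_5 = 12^{−1} = 12 (mod 13).
  v = [2, 1, 9, 2, 12].
Step 2: syndromes of r = [7, 5, 2, 7, 3] (all sums mod 13).
  S_0 = Σ v_i r_i = 2·7 + 1·5 + 9·2 + 2·7 + 12·3 = 87 ≡ 9.
  S_1 = Σ v_i α_i r_i = 2·10·7 + 1·5·5 + 9·11·2 + 2·1·7 + 12·9·3 = 701 ≡ 12.
  α_i^2 mod 13 = [9, 12, 4, 1, 3].
  S_2 = Σ v_i α_i^2 r_i = 2·9·7 + 1·12·5 + 9·4·2 + 2·1·7 + 12·3·3 = 380 ≡ 3.
  S = (9, 12, 3) ≠ 0, so r is not a codeword (an error is present).
Step 3: locate the error. For a single error e at position i, S_ℓ = v_i·e·α_i^ℓ, so α_err = S_1/S_0.
  S_0^{−1} = 9^{−1} = 3 (mod 13), so α_err = 12·3 = 36 ≡ 10 = α_1. Error position i = 1.
  Consistency check: S_2/S_1 = 3·12 = 36 ≡ 10 = α_err ✓ (single-error assumption holds).
Step 4: error magnitude e = S_0/v_1 = S_0·∏_{j≠1}(α_1 − α_j) = 9·7 = 63 ≡ 11 (mod 13).
Step 5: correct position 1: c_1 = r_1 − e = 7 − 11 ≡ 9 (mod 13). Hence c = [9, 5, 2, 7, 3].
  Check: interpolating c through the α_i gives m(x) = 1 + 6·x (degree < 2) with m(α_i) = c_i for every i, so c is indeed a codeword.


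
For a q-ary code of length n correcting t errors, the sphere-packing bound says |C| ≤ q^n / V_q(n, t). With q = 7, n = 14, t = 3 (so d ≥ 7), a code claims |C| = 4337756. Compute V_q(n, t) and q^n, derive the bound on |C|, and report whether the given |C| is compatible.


V_q(n, t) = 81985, q^n = 678223072849, Hamming bound = 8272526, |C| = 4337756 ≤ bound (satisfied).

Step 1: Compute V_q(n, t) = Σ_{j=0}^3 C(n, j) (q−1)^j.
  j = 0: C(14,0)·(6)^0 = 1·1 = 1.
  j = 1: C(14,1)·(6)^1 = 14·6 = 84.
  j = 2: C(14,2)·(6)^2 = 91·36 = 3276.
  j = 3: C(14,3)·(6)^3 = 364·216 = 78624.
  V_q(n, t) = 1 + 84 + 3276 + 78624 = 81985.
Step 2: q^n = 7^14 = 678223072849.
Step 3: Hamming bound ⌊q^n / V_q(n,t)⌋ = ⌊678223072849/81985⌋ = 8272526.
Step 4: Compare |C| = 4337756 to 8272526: satisfied.
The claimed |C| lies below the Hamming bound.


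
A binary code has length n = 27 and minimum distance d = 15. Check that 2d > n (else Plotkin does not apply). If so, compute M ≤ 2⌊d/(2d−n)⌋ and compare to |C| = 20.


Plotkin bound M ≤ 10; given |C| = 20 > bound (violated).

Check applicability: 2d = 30, n = 27.
2d − n = 3 > 0, so Plotkin applies.
Compute d/(2d−n) = 15/3 ≈ 5.0000.
⌊d/(2d−n)⌋ = 5.
Plotkin bound: M ≤ 2·5 = 10.
Given |C| = 20, check: VIOLATED.
This |C| is above the Plotkin bound, so no binary code with n = 27, d = 15 and 20 codewords exists.


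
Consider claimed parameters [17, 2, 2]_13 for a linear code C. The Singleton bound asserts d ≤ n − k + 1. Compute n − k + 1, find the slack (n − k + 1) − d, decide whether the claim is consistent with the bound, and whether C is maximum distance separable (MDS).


Singleton RHS = n − k + 1 = 16, slack = 14, bound satisfied, not MDS.

Singleton bound: d ≤ n − k + 1.
Here n = 17, k = 2, so n − k + 1 = 16.
Given d = 2, check d ≤ 16: YES.
Slack = (n − k + 1) − d = 14.
The code is NOT MDS (slack = 14 > 0).
Description: the claimed parameters are [17, 2, 2]_13; such a code would be non-MDS.


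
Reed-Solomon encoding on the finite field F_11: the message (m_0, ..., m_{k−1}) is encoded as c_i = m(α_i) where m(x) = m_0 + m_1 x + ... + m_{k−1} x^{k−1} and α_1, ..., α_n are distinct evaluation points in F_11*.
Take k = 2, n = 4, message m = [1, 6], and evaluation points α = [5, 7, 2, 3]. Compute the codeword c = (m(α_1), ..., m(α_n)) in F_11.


c = [9, 10, 2, 8]

Message polynomial: m(x) = 1 + 6·x (mod 11).
For each evaluation point α_i, compute m(α_i) mod 11:
  α_1 = 5: Horner steps 6 → 9, so m(5) = 9.
  α_2 = 7: Horner steps 6 → 10, so m(7) = 10.
  α_3 = 2: Horner steps 6 → 2, so m(2) = 2.
  α_4 = 3: Horner steps 6 → 8, so m(3) = 8.
Codeword c = [9, 10, 2, 8] ∈ F_11^4.


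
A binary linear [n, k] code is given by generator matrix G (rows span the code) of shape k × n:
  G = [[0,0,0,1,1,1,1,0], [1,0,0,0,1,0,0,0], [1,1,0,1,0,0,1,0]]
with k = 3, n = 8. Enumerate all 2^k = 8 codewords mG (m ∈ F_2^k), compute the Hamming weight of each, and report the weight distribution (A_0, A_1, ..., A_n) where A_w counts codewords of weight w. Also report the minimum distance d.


Weight distribution: A_0 = 1, A_2 = 2, A_4 = 5. Minimum distance d = 2.

Enumerate all 2^3 = 8 messages m ∈ F_2^3.
For each, compute codeword c = mG in F_2^8, then tally its weight.
  m = 000 → c = 00000000, weight = 0.
  m = 100 → c = 00011110, weight = 4.
  m = 010 → c = 10001000, weight = 2.
  m = 110 → c = 10010110, weight = 4.
  m = 001 → c = 11010010, weight = 4.
  m = 101 → c = 11001100, weight = 4.
  m = 011 → c = 01011010, weight = 4.
  m = 111 → c = 01000100, weight = 2.
Tally weights:
  weight 0: 1 codewords.
  weight 2: 2 codewords.
  weight 4: 5 codewords.
Minimum distance d = smallest w > 0 with A_w > 0 = 2.
Sanity: Σ A_w = 8 = 2^3 = 8 ✓.


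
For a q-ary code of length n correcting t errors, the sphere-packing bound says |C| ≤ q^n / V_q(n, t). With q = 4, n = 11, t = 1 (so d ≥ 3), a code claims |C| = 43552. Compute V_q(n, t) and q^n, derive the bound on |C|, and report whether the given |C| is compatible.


V_q(n, t) = 34, q^n = 4194304, Hamming bound = 123361, |C| = 43552 ≤ bound (satisfied).

Step 1: Compute V_q(n, t) = Σ_{j=0}^1 C(n, j) (q−1)^j.
  j = 0: C(11,0)·(3)^0 = 1·1 = 1.
  j = 1: C(11,1)·(3)^1 = 11·3 = 33.
  V_q(n, t) = 1 + 33 = 34.
Step 2: q^n = 4^11 = 4194304.
Step 3: Hamming bound ⌊q^n / V_q(n,t)⌋ = ⌊4194304/34⌋ = 123361.
Step 4: Compare |C| = 43552 to 123361: satisfied.
The claimed |C| lies below the Hamming bound.


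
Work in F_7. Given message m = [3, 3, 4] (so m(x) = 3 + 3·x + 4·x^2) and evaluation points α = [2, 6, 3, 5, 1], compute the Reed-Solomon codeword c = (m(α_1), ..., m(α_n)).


c = [4, 4, 6, 6, 3]

Message polynomial: m(x) = 3 + 3·x + 4·x^2 (mod 7).
For each evaluation point α_i, compute m(α_i) mod 7:
  α_1 = 2: Horner steps 4 → 4 → 4, so m(2) = 4.
  α_2 = 6: Horner steps 4 → 6 → 4, so m(6) = 4.
  α_3 = 3: Horner steps 4 → 1 → 6, so m(3) = 6.
  α_4 = 5: Horner steps 4 → 2 → 6, so m(5) = 6.
  α_5 = 1: Horner steps 4 → 0 → 3, so m(1) = 3.
Codeword c = [4, 4, 6, 6, 3] ∈ F_7^5.


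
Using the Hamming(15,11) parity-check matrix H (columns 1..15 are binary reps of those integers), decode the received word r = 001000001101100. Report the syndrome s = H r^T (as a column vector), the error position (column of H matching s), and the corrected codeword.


s = (0, 0, 0, 1)^T, error position = 1, corrected codeword c = 101000001101100

Compute s = H r^T mod 2 one row at a time:
  s_1 = 0 + 1 + 1 + 0 + 1 + 1 + 0 + 0 = 4 ≡ 0 (mod 2).
  s_2 = 0 + 0 + 0 + 0 + 1 + 1 + 0 + 0 = 2 ≡ 0 (mod 2).
  s_3 = 0 + 1 + 0 + 0 + 1 + 0 + 0 + 0 = 2 ≡ 0 (mod 2).
  s_4 = 0 + 1 + 0 + 0 + 1 + 0 + 1 + 0 = 3 ≡ 1 (mod 2).
s = (0, 0, 0, 1)^T — this equals column 1 of H (binary 0001), so error is at position 1.
Correct: flip bit 1 of r = 001000001101100 to get c = 101000001101100.


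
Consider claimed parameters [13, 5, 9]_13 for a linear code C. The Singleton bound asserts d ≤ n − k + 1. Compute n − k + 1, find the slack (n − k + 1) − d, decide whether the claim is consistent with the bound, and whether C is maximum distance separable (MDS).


Singleton RHS = n − k + 1 = 9, slack = 0, bound satisfied, MDS.

Singleton bound: d ≤ n − k + 1.
Here n = 13, k = 5, so n − k + 1 = 9.
Given d = 9, check d ≤ 9: YES.
Slack = (n − k + 1) − d = 0.
The code is MDS (slack = 0).
Description: the claimed parameters are [13, 5, 9]_13; such a code would be MDS (meets Singleton bound).


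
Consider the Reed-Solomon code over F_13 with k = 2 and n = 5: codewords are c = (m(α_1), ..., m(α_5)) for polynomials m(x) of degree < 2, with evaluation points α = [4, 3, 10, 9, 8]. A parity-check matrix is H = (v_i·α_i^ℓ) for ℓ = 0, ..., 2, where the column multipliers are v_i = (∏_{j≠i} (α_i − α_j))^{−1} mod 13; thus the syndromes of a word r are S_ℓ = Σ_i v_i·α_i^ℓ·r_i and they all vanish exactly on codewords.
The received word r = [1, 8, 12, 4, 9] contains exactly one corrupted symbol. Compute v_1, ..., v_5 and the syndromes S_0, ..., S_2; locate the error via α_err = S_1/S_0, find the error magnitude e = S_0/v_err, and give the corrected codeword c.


S = (5, 7, 2), error at position 1, error magnitude e = 11, c = [3, 8, 12, 4, 9].

Step 1: column multipliers v_i = (∏_{j≠i}(α_i − α_j))^{−1} mod 13.
  i = 1 (α = 4): (4−3)(4−10)(4−9)(4−8) = 1·(−6)·(−5)·(−4) = −120 ≡ 10, so v_1 = 10^{−1} = 4 (mod 13).
  i = 2 (α = 3): (3−4)(3−10)(3−9)(3−8) = (−1)·(−7)·(−6)·(−5) = 210 ≡ 2, so v_2 = 2^{−1} = 7 (mod 13).
  i = 3 (α = 10): (10−4)(10−3)(10−9)(10−8) = 6·7·1·2 = 84 ≡ 6, so v_3 = 6^{−1} = 11 (mod 13).
  i = 4 (α = 9): (9−4)(9−3)(9−10)(9−8) = 5·6·(−1)·1 = −30 ≡ 9, so v_4 = 9^{−1} = 3 (mod 13).
  i = 5 (α = 8): (8−4)(8−3)(8−10)(8−9) = 4·5·(−2)·(−1) = 40 ≡ 1, so v_5 = 1^{−1} = 1 (mod 13).
  v = [4, 7, 11, 3, 1].
Step 2: syndromes of r = [1, 8, 12, 4, 9] (all sums mod 13).
  S_0 = Σ v_i r_i = 4·1 + 7·8 + 11·12 + 3·4 + 1·9 = 213 ≡ 5.
  S_1 = Σ v_i α_i r_i = 4·4·1 + 7·3·8 + 11·10·12 + 3·9·4 + 1·8·9 = 1684 ≡ 7.
  α_i^2 mod 13 = [3, 9, 9, 3, 12].
  S_2 = Σ v_i α_i^2 r_i = 4·3·1 + 7·9·8 + 11·9·12 + 3·3·4 + 1·12·9 = 1848 ≡ 2.
  S = (5, 7, 2) ≠ 0, so r is not a codeword (an error is present).
Step 3: locate the error. For a single error e at position i, S_ℓ = v_i·e·α_i^ℓ, so α_err = S_1/S_0.
  S_0^{−1} = 5^{−1} = 8 (mod 13), so α_err = 7·8 = 56 ≡ 4 = α_1. Error position i = 1.
  Consistency check: S_2/S_1 = 2·2 = 4 ≡ 4 = α_err ✓ (single-error assumption holds).
Step 4: error magnitude e = S_0/v_1 = S_0·∏_{j≠1}(α_1 − α_j) = 5·10 = 50 ≡ 11 (mod 13).
Step 5: correct position 1: c_1 = r_1 − e = 1 − 11 ≡ 3 (mod 13). Hence c = [3, 8, 12, 4, 9].
  Check: interpolating c through the α_i gives m(x) = 10 + 8·x (degree < 2) with m(α_i) = c_i for every i, so c is indeed a codeword.


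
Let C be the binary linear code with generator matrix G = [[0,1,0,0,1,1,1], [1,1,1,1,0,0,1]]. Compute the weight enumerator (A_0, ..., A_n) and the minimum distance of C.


Weight distribution: A_0 = 1, A_4 = 1, A_5 = 2. Minimum distance d = 4.

Enumerate all 2^2 = 4 messages m ∈ F_2^2.
For each, compute codeword c = mG in F_2^7, then tally its weight.
  m = 00 → c = 0000000, weight = 0.
  m = 10 → c = 0100111, weight = 4.
  m = 01 → c = 1111001, weight = 5.
  m = 11 → c = 1011110, weight = 5.
Tally weights:
  weight 0: 1 codewords.
  weight 4: 1 codewords.
  weight 5: 2 codewords.
Minimum distance d = smallest w > 0 with A_w > 0 = 4.
Sanity: Σ A_w = 4 = 2^2 = 4 ✓.


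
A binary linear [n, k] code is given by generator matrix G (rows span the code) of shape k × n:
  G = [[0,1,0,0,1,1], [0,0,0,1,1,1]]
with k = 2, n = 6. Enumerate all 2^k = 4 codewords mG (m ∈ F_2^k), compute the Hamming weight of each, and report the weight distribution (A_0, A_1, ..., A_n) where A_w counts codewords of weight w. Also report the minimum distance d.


Weight distribution: A_0 = 1, A_2 = 1, A_3 = 2. Minimum distance d = 2.

Enumerate all 2^2 = 4 messages m ∈ F_2^2.
For each, compute codeword c = mG in F_2^6, then tally its weight.
  m = 00 → c = 000000, weight = 0.
  m = 10 → c = 010011, weight = 3.
  m = 01 → c = 000111, weight = 3.
  m = 11 → c = 010100, weight = 2.
Tally weights:
  weight 0: 1 codewords.
  weight 2: 1 codewords.
  weight 3: 2 codewords.
Minimum distance d = smallest w > 0 with A_w > 0 = 2.
Sanity: Σ A_w = 4 = 2^2 = 4 ✓.


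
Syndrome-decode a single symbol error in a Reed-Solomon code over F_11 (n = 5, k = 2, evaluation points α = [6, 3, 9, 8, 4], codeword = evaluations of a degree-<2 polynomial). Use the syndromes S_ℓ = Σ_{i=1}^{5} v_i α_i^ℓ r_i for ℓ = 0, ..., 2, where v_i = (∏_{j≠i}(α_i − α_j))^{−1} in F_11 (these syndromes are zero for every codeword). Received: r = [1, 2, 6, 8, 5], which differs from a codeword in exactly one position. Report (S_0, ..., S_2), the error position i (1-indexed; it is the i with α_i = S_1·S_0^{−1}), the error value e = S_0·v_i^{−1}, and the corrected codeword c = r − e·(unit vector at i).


S = (3, 9, 5), error at position 2, error magnitude e = 6, c = [1, 7, 6, 8, 5].

Step 1: column multipliers v_i = (∏_{j≠i}(α_i − α_j))^{−1} mod 11.
  i = 1 (α = 6): (6−3)(6−9)(6−8)(6−4) = 3·(−3)·(−2)·2 = 36 ≡ 3, so v_1 = 3^{−1} = 4 (mod 11).
  i = 2 (α = 3): (3−6)(3−9)(3−8)(3−4) = (−3)·(−6)·(−5)·(−1) = 90 ≡ 2, so v_2 = 2^{−1} = 6 (mod 11).
  i = 3 (α = 9): (9−6)(9−3)(9−8)(9−4) = 3·6·1·5 = 90 ≡ 2, so v_3 = 2^{−1} = 6 (mod 11).
  i = 4 (α = 8): (8−6)(8−3)(8−9)(8−4) = 2·5·(−1)·4 = −40 ≡ 4, so v_4 = 4^{−1} = 3 (mod 11).
  i = 5 (α = 4): (4−6)(4−3)(4−9)(4−8) = (−2)·1·(−5)·(−4) = −40 ≡ 4, so v_5 = 4^{−1} = 3 (mod 11).
  v = [4, 6, 6, 3, 3].
Step 2: syndromes of r = [1, 2, 6, 8, 5] (all sums mod 11).
  S_0 = Σ v_i r_i = 4·1 + 6·2 + 6·6 + 3·8 + 3·5 = 91 ≡ 3.
  S_1 = Σ v_i α_i r_i = 4·6·1 + 6·3·2 + 6·9·6 + 3·8·8 + 3·4·5 = 636 ≡ 9.
  α_i^2 mod 11 = [3, 9, 4, 9, 5].
  S_2 = Σ v_i α_i^2 r_i = 4·3·1 + 6·9·2 + 6·4·6 + 3·9·8 + 3·5·5 = 555 ≡ 5.
  S = (3, 9, 5) ≠ 0, so r is not a codeword (an error is present).
Step 3: locate the error. For a single error e at position i, S_ℓ = v_i·e·α_i^ℓ, so α_err = S_1/S_0.
  S_0^{−1} = 3^{−1} = 4 (mod 11), so α_err = 9·4 = 36 ≡ 3 = α_2. Error position i = 2.
  Consistency check: S_2/S_1 = 5·5 = 25 ≡ 3 = α_err ✓ (single-error assumption holds).
Step 4: error magnitude e = S_0/v_2 = S_0·∏_{j≠2}(α_2 − α_j) = 3·2 = 6 ≡ 6 (mod 11).
Step 5: correct position 2: c_2 = r_2 − e = 2 − 6 ≡ 7 (mod 11). Hence c = [1, 7, 6, 8, 5].
  Check: interpolating c through the α_i gives m(x) = 2 + 9·x (degree < 2) with m(α_i) = c_i for every i, so c is indeed a codeword.


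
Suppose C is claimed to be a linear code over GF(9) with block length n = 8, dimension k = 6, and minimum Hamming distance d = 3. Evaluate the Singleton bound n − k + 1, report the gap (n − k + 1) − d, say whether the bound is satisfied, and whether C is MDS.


Singleton RHS = n − k + 1 = 3, slack = 0, bound satisfied, MDS.

Singleton bound: d ≤ n − k + 1.
Here n = 8, k = 6, so n − k + 1 = 3.
Given d = 3, check d ≤ 3: YES.
Slack = (n − k + 1) − d = 0.
The code is MDS (slack = 0).
Description: the claimed parameters are [8, 6, 3]_9; such a code would be MDS (meets Singleton bound).


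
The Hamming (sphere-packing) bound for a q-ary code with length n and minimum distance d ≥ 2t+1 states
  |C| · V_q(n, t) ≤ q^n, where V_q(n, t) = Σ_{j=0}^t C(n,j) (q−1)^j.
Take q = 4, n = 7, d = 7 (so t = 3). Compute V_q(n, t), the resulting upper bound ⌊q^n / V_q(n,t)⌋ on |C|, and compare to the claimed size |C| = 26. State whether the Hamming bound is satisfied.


V_q(n, t) = 1156, q^n = 16384, Hamming bound = 14, |C| = 26 > bound (violated).

Step 1: Compute V_q(n, t) = Σ_{j=0}^3 C(n, j) (q−1)^j.
  j = 0: C(7,0)·(3)^0 = 1·1 = 1.
  j = 1: C(7,1)·(3)^1 = 7·3 = 21.
  j = 2: C(7,2)·(3)^2 = 21·9 = 189.
  j = 3: C(7,3)·(3)^3 = 35·27 = 945.
  V_q(n, t) = 1 + 21 + 189 + 945 = 1156.
Step 2: q^n = 4^7 = 16384.
Step 3: Hamming bound ⌊q^n / V_q(n,t)⌋ = ⌊16384/1156⌋ = 14.
Step 4: Compare |C| = 26 to 14: violated.
The claimed |C| lies above the Hamming bound, so no 4-ary code of length 7 with d ≥ 7 can have 26 codewords.


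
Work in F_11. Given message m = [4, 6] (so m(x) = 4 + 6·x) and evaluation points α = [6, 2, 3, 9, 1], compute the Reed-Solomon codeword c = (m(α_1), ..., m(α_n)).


c = [7, 5, 0, 3, 10]

Message polynomial: m(x) = 4 + 6·x (mod 11).
For each evaluation point α_i, compute m(α_i) mod 11:
  α_1 = 6: Horner steps 6 → 7, so m(6) = 7.
  α_2 = 2: Horner steps 6 → 5, so m(2) = 5.
  α_3 = 3: Horner steps 6 → 0, so m(3) = 0.
  α_4 = 9: Horner steps 6 → 3, so m(9) = 3.
  α_5 = 1: Horner steps 6 → 10, so m(1) = 10.
Codeword c = [7, 5, 0, 3, 10] ∈ F_11^5.
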